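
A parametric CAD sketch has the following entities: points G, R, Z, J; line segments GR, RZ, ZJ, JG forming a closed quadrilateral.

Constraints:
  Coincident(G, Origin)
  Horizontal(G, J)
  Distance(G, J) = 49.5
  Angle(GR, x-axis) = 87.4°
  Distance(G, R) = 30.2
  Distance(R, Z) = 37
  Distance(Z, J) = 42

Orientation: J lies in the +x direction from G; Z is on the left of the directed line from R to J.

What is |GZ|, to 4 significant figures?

54.57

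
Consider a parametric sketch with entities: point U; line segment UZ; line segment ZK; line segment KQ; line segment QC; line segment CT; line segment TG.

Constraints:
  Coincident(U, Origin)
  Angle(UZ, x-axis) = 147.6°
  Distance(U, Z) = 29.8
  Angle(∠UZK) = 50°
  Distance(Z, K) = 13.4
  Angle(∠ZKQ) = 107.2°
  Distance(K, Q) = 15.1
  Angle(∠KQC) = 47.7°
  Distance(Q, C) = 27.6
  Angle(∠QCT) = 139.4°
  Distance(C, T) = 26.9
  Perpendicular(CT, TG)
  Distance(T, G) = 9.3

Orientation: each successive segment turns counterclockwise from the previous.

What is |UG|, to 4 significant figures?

56.41

U is at the origin; UZ runs at 147.6° with length 29.8, so Z = (-25.16, 15.97). ∠UZK = 50.0° gives ZK at -82.40° from the x-axis; with |ZK| = 13.4, K = (-23.39, 2.685). ∠ZKQ = 107.2° gives KQ at -9.600° from the x-axis; with |KQ| = 15.1, Q = (-8.500, 0.1671). ∠KQC = 47.7° gives QC at 122.7° from the x-axis; with |QC| = 27.6, C = (-23.41, 23.39). ∠QCT = 139.4° gives CT at 163.3° from the x-axis; with |CT| = 26.9, T = (-49.18, 31.12). CT is perpendicular to TG, so TG runs at -106.7°; with |TG| = 9.3, G = (-51.85, 22.22). Then |UG| = |G − U| = 56.41.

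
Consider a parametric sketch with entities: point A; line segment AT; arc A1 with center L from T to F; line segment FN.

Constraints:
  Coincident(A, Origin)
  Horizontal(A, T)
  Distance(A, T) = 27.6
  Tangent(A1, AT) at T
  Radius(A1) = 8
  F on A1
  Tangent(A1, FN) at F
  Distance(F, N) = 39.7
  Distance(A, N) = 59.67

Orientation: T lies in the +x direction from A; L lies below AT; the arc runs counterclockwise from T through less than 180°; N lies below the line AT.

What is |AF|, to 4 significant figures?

23.12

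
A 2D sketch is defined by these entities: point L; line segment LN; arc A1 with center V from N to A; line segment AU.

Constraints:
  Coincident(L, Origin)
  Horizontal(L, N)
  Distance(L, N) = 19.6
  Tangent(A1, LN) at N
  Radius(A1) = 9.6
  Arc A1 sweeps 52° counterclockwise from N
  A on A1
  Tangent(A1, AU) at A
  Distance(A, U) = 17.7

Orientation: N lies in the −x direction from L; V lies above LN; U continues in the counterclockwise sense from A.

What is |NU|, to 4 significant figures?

25.53

L is at the origin; LN is horizontal with |LN| = 19.6 and N on the −x side, so N = (-19.60, 0.000). A1 meets LN tangentially, so VN is at right angles to LN, so V = N + (0, 9.6) = (-19.60, 9.600). On A1, N sits at bearing -90° from V; a 52° counterclockwise sweep puts A at bearing -38°, so A = V + 9.6·(cos -38°, sin -38°) = (-12.04, 3.690). Tangency of A1 to AU means the radius VA is perpendicular to AU, so AU runs along (−sin -38°, cos -38°); with |AU| = 17.7, U = (-1.138, 17.64). Then |NU| = |U − N| = 25.53.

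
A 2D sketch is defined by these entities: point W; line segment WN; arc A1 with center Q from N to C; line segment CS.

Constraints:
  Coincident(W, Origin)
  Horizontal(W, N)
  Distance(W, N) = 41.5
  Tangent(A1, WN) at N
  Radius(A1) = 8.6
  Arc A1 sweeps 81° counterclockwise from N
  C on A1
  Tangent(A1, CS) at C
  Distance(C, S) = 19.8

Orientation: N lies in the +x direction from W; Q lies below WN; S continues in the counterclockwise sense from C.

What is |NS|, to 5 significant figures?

29.209

On A1, N sits at bearing 90° from Q; an 81° counterclockwise sweep puts C at bearing 171°, so C = Q + 8.6·(cos 171°, sin 171°) = (33.006, -7.2547). The tangent condition forces QC to be normal to CS, so CS runs along (−sin 171°, cos 171°); with |CS| = 19.8, S = (29.908, -26.811). Then |NS| = |S − N| = 29.209.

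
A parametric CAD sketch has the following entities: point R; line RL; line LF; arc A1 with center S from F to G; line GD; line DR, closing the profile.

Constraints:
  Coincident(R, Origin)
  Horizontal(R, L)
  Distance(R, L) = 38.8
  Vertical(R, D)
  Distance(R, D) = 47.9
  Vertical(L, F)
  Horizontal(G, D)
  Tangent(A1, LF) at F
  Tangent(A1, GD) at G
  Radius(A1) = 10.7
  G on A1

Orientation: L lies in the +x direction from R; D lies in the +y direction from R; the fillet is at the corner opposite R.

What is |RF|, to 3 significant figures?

53.8

The virtual corner opposite R is at (38.8, 47.9). A1 meets LF tangentially, so SF is at right angles to LF and tangency of A1 to GD means the radius SG is perpendicular to GD, with radius 10.7, so the center S sits 10.7 in from both sides at S = (28.1, 37.2). That places the tangent points at F = (38.8, 37.2) on LF and G = (28.1, 47.9) on GD. Then |RF| = |F − R| = 53.8.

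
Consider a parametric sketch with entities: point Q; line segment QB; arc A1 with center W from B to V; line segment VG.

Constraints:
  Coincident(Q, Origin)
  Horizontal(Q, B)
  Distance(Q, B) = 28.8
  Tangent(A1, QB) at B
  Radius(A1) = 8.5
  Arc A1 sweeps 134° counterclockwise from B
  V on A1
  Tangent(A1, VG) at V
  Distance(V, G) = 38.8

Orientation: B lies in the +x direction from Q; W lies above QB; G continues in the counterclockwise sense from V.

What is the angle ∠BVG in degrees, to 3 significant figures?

113°

Q is at the origin; Q and B share the same y with |QB| = 28.8 and B on the +x side, so B = (28.8, 0.00). Tangency of A1 to QB means the radius WB is perpendicular to QB, so W = B + (0, 8.5) = (28.8, 8.50). On A1, B sits at bearing -90° from W; a 134° counterclockwise sweep puts V at bearing 44°, so V = W + 8.5·(cos 44°, sin 44°) = (34.9, 14.4). The tangent condition forces WV to be normal to VG, so VG runs along (−sin 44°, cos 44°); with |VG| = 38.8, G = (7.96, 42.3). Then cos ∠BVG = VB·VG / (|VB||VG|), giving 113°.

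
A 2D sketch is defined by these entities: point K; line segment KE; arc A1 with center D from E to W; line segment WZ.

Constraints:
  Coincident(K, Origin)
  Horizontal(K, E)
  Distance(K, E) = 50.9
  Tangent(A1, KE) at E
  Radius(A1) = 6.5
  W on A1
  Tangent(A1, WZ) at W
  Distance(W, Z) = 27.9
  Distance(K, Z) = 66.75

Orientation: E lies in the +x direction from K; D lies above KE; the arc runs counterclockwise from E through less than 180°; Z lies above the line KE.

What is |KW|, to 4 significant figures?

57.77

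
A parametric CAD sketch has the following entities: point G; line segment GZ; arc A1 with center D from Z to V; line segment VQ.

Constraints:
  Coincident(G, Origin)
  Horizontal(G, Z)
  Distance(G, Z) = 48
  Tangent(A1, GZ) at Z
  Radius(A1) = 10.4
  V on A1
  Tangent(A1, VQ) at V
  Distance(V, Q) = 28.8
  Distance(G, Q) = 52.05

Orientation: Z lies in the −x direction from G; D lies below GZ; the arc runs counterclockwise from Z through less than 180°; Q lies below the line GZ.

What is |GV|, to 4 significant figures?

58.18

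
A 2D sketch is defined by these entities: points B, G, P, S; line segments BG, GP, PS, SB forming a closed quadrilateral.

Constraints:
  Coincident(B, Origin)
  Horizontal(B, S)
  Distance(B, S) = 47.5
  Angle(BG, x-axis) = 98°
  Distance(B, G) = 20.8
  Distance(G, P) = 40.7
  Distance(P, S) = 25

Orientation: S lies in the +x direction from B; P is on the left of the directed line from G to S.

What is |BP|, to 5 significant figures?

44.198

Checks: |GP| = 40.70 ✓; |PS| = 25.00 ✓.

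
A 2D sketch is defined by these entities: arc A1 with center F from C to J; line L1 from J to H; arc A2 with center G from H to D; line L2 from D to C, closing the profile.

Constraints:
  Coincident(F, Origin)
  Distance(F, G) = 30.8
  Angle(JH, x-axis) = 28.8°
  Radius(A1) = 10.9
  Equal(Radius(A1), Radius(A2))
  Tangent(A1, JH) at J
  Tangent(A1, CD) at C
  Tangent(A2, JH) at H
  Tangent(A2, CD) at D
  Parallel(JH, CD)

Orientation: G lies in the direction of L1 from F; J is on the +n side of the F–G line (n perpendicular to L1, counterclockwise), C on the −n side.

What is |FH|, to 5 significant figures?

32.672

The slot axis is L1's direction at 28.8°, so u = (cos 28.8°, sin 28.8°) = (0.87631, 0.48175) and n = (−sin 28.8°, cos 28.8°) = (-0.48175, 0.87631). F is at the origin and G lies 30.8 along u from F, so G = 30.8·u = (26.990, 14.838). Tangency of A1 to both parallel lines with radius 10.9 puts J and C at F ± 10.9·n: J = (-5.2511, 9.5517), C = (5.2511, -9.5517). Equal radii place H and D the same way about G: H = G + 10.9·n = (21.739, 24.390), D = G − 10.9·n = (32.241, 5.2863). Then |FH| = |H − F| = 32.672.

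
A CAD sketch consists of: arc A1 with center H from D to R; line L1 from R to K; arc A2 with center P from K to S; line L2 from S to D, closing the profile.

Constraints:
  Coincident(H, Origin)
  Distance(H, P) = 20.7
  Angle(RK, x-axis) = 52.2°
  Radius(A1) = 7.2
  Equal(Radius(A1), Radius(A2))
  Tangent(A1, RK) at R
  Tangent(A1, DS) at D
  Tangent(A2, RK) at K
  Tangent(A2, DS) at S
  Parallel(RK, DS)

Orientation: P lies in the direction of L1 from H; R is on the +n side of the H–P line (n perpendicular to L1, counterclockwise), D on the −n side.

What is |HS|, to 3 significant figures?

21.9

Tangency of A1 to both parallel lines with radius 7.2 puts R and D at H ± 7.2·n: R = (-5.69, 4.41), D = (5.69, -4.41). Equal radii place K and S the same way about P: K = P + 7.2·n = (7.00, 20.8), S = P − 7.2·n = (18.4, 11.9). Then |HS| = |S − H| = 21.9.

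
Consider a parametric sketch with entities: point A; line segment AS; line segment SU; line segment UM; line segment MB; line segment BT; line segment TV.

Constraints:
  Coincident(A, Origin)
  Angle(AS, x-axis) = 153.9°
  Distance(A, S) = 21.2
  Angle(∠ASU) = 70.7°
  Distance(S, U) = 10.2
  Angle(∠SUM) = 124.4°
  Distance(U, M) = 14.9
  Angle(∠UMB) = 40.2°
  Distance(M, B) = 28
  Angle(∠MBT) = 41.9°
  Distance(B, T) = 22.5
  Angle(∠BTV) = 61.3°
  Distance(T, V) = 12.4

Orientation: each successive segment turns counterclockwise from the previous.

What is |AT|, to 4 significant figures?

25.63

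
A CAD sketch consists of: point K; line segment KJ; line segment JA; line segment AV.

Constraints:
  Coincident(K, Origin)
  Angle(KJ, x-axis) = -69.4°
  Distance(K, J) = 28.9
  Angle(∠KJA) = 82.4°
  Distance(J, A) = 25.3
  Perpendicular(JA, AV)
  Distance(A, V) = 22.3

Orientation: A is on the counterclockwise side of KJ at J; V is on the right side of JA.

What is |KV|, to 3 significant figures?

55.3

K is at the origin; KJ runs at -69.4° with length 28.9, so J = 28.9·(cos -69.4°, sin -69.4°) = (10.2, -27.1). ∠KJA = 82.4°, so JA runs at -69.4° + (180° − 82.4°) = 28.2° from the x-axis; with |JA| = 25.3, A = J + 25.3·(cos 28.2°, sin 28.2°) = (32.5, -15.1). JA ⟂ AV; with |AV| = 22.3 on the right of JA, V = A + 22.3·(0.473, -0.881) = (43.0, -34.7). Then |KV| = |V − K| = 55.3.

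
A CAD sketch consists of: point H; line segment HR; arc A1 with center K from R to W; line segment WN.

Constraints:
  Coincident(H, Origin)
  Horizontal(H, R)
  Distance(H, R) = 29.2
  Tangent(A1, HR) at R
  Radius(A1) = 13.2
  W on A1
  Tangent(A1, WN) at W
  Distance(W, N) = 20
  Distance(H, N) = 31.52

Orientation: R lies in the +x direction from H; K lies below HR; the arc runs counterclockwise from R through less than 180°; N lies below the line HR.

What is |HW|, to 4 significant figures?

19.19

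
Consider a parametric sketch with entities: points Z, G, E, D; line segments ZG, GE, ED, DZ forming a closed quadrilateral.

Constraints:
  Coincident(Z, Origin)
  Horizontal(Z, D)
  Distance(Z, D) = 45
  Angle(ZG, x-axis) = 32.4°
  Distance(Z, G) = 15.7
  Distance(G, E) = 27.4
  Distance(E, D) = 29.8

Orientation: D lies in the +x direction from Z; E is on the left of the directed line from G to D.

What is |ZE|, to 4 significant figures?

42.91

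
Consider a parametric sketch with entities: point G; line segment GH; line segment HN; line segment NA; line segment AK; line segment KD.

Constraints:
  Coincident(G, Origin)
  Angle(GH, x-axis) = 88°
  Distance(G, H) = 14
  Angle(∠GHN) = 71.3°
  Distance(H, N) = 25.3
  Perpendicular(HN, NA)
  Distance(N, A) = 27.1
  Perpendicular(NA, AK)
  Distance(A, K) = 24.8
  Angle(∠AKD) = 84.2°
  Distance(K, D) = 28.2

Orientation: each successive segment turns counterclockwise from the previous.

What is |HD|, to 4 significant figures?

3.483

G is at the origin; GH runs at 88.0° with length 14.0, so H = (0.4886, 13.99). ∠GHN = 71.3° gives HN at -163.3° from the x-axis; with |HN| = 25.3, N = (-23.74, 6.721). HN ⟂ NA, so NA runs at -73.30°; with |NA| = 27.1, A = (-15.96, -19.24). NA ⟂ AK, so AK runs at 16.70°; with |AK| = 24.8, K = (7.797, -12.11). ∠AKD = 84.2° gives KD at 112.5° from the x-axis; with |KD| = 28.2, D = (-2.995, 13.94). Then |HD| = |D − H| = 3.483.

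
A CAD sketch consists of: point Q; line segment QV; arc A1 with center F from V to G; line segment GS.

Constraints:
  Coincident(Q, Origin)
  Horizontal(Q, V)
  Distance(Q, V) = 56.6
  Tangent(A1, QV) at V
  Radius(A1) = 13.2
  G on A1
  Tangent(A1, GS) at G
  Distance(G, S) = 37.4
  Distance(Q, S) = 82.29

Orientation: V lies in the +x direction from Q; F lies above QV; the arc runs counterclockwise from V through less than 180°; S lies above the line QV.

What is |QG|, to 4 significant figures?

71.29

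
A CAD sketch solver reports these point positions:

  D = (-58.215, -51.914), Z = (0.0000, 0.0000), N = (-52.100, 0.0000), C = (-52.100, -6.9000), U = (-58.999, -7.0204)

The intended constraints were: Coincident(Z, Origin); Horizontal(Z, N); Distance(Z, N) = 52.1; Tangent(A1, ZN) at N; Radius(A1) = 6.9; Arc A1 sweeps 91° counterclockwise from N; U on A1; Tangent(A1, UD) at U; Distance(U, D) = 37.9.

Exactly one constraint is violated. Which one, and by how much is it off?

Distance(U, D) = 37.9 — off by 7.00.

Z = (0.00, 0.00) ✓; Z.y = 0.00, N.y = 0.00 ✓; |ZN| = 52.10 ✓; ∠(CN, NZ) = 90.00° ✓; |CN| = 6.900 ✓; bearing(C→U) − bearing(C→N) = 91.00° ✓; |CU| = 6.900 ✓; ∠(CU, UD) = 90.00° ✓; |UD| = 44.90 ✗.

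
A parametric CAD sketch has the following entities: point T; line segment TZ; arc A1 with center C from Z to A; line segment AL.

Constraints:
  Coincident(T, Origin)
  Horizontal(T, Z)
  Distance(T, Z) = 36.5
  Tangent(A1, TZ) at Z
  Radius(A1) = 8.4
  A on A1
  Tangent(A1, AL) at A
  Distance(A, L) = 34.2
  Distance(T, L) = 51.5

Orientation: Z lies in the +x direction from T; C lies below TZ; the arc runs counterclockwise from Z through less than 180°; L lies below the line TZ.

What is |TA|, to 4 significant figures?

29.37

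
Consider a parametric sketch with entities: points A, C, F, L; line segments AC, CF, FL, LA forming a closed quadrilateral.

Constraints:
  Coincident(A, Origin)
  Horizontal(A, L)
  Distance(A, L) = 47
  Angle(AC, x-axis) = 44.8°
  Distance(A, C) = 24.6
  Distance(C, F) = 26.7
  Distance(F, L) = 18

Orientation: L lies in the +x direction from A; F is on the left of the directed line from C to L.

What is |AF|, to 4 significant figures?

47.59

A is at the origin; A and L share the same y with |AL| = 47.0 and L in +x, so L = (47.0, 0). AC runs at 44.8° with |AC| = 24.6, so C = (17.46, 17.33). F is determined by |CF| = 26.7 and |FL| = 18.0 together: it lies at the intersection of circle(C, 26.7) and circle(L, 18.0). With |CL| = 34.25, the foot of the radical line on CL is 22.80 from C and the perpendicular offset is √(26.7² − 22.80²) = 13.89. Taking the left-of-CL solution: F = (44.15, 17.77).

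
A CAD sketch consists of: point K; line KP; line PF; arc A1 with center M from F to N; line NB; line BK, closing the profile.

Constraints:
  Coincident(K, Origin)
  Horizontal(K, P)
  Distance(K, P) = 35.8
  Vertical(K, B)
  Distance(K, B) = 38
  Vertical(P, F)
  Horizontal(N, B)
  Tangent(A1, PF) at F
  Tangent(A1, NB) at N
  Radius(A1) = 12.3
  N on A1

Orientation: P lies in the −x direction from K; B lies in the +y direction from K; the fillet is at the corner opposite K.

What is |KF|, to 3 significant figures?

44.1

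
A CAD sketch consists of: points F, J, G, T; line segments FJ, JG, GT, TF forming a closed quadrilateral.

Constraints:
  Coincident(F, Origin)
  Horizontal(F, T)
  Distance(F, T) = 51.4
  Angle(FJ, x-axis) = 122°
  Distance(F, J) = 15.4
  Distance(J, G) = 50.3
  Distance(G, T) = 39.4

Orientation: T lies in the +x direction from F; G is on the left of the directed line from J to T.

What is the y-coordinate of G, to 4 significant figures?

36.43

F is at the origin; F and T share the same y with |FT| = 51.4 and T in +x, so T = (51.4, 0). FJ runs at 122.0° with |FJ| = 15.4, so J = (-8.161, 13.06). G is determined by |JG| = 50.3 and |GT| = 39.4 together: it lies at the intersection of circle(J, 50.3) and circle(T, 39.4). With |JT| = 60.98, the foot of the radical line on JT is 38.51 from J and the perpendicular offset is √(50.3² − 38.51²) = 32.36. Taking the left-of-JT solution: G = (36.38, 36.43).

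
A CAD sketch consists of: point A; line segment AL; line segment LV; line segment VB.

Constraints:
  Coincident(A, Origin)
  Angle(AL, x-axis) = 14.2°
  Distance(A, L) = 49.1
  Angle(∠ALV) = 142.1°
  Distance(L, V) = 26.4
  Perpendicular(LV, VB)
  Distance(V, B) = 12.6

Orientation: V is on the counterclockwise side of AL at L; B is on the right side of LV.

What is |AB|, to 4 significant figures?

77.92

A is at the origin; AL runs at 14.2° with length 49.1, so L = 49.1·(cos 14.2°, sin 14.2°) = (47.60, 12.04). ∠ALV = 142.1°, so LV runs at 14.2° + (180° − 142.1°) = 52.10° from the x-axis; with |LV| = 26.4, V = L + 26.4·(cos 52.10°, sin 52.10°) = (63.82, 32.88). LV ⟂ VB; with |VB| = 12.6 on the right of LV, B = V + 12.6·(0.7891, -0.6143) = (73.76, 25.14). Then |AB| = |B − A| = 77.92.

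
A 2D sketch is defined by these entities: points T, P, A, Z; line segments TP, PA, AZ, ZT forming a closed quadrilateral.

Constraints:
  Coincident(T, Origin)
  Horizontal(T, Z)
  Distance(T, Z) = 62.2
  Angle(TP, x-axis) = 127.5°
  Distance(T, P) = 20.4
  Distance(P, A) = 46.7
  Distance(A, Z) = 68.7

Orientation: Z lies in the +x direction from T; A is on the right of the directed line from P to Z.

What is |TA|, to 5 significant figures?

28.872

Checks: TP at 127.5° ✓; |PA| = 46.70 ✓; |AZ| = 68.70 ✓.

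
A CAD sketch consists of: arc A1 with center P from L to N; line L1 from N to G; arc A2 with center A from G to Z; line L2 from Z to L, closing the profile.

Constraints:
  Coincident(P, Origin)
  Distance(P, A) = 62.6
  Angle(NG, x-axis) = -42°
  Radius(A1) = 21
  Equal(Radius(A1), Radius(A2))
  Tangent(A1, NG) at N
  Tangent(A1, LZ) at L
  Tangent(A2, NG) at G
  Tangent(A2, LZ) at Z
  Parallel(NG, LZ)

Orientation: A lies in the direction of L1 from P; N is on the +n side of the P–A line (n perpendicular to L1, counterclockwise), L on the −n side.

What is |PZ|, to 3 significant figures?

66.0

The slot axis is L1's direction at -42.0°, so u = (cos -42.0°, sin -42.0°) = (0.743, -0.669) and n = (−sin -42.0°, cos -42.0°) = (0.669, 0.743). P is at the origin and A lies 62.6 along u from P, so A = 62.6·u = (46.5, -41.9). Tangency of A1 to both parallel lines with radius 21.0 puts N and L at P ± 21.0·n: N = (14.1, 15.6), L = (-14.1, -15.6). Equal radii place G and Z the same way about A: G = A + 21.0·n = (60.6, -26.3), Z = A − 21.0·n = (32.5, -57.5). Then |PZ| = |Z − P| = 66.0.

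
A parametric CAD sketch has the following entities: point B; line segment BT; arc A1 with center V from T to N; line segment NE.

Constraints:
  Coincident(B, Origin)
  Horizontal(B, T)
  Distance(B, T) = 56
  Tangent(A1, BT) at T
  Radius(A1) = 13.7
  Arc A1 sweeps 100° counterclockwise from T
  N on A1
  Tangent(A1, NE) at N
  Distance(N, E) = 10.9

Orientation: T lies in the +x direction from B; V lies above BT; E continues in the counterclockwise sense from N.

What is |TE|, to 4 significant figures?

29.21

B is at the origin; BT is horizontal with |BT| = 56.0 and T on the +x side, so T = (56.00, 0.000). A1 meets BT tangentially, so VT is at right angles to BT, so V = T + (0, 13.7) = (56.00, 13.70). On A1, T sits at bearing -90° from V; a 100° counterclockwise sweep puts N at bearing 10°, so N = V + 13.7·(cos 10°, sin 10°) = (69.49, 16.08). Tangency of A1 to NE means the radius VN is perpendicular to NE, so NE runs along (−sin 10°, cos 10°); with |NE| = 10.9, E = (67.60, 26.81). Then |TE| = |E − T| = 29.21.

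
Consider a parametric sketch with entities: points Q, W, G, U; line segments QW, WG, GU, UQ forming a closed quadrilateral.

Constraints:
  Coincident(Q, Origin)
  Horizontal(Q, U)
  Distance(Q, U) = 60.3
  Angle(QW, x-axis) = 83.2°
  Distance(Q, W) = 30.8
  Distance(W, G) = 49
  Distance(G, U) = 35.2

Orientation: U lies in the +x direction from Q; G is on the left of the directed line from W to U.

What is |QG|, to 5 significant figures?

62.729

Checks: |WG| = 49.00 ✓; |GU| = 35.20 ✓.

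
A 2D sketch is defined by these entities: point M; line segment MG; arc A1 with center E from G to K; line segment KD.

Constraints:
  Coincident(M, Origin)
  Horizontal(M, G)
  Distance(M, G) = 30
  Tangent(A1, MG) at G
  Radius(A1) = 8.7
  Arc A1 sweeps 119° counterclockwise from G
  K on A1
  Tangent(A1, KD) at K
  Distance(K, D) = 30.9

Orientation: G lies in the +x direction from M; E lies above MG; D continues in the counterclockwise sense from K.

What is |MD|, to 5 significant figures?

45.908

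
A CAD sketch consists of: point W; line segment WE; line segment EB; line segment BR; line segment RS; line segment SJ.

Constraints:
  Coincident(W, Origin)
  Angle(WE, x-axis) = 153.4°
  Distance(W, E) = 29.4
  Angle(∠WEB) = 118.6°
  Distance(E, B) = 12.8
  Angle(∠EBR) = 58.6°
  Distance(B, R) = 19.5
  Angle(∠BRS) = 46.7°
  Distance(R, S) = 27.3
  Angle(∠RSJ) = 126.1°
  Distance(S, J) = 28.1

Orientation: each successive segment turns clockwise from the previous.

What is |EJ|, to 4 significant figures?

34.20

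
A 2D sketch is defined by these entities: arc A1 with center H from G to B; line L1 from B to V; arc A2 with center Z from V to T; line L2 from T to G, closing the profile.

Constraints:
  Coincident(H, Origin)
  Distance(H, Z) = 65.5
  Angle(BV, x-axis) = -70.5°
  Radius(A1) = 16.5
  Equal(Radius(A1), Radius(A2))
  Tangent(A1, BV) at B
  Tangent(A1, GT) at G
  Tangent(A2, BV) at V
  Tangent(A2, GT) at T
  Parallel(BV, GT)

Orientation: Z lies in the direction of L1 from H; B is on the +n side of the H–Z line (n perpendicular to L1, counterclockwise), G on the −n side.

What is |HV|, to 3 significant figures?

67.5

The slot axis is L1's direction at -70.5°, so u = (cos -70.5°, sin -70.5°) = (0.334, -0.943) and n = (−sin -70.5°, cos -70.5°) = (0.943, 0.334). H is at the origin and Z lies 65.5 along u from H, so Z = 65.5·u = (21.9, -61.7). Tangency of A1 to both parallel lines with radius 16.5 puts B and G at H ± 16.5·n: B = (15.6, 5.51), G = (-15.6, -5.51). Equal radii place V and T the same way about Z: V = Z + 16.5·n = (37.4, -56.2), T = Z − 16.5·n = (6.31, -67.3). Then |HV| = |V − H| = 67.5.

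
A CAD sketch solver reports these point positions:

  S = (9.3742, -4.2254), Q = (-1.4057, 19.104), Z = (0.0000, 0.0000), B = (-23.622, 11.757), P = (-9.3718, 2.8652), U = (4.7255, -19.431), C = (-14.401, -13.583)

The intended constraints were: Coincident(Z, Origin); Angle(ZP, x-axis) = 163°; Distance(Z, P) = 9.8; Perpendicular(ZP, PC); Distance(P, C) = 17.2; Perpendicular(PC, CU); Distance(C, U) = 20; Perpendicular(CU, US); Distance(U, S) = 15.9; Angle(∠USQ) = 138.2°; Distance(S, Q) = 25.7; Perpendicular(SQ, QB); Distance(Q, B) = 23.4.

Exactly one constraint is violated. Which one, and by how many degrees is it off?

Perpendicular(SQ, QB) — off by 6.50°.

Z = (0.00, 0.00) ✓; ZP at 163.0° ✓; |ZP| = 9.800 ✓; ∠(ZP, PC) = 90.00° ✓; |PC| = 17.20 ✓; ∠(PC, CU) = 90.00° ✓; |CU| = 20.00 ✓; ∠(CU, US) = 90.00° ✓; |US| = 15.90 ✓; ∠USQ = 138.2° ✓; |SQ| = 25.70 ✓; ∠(SQ, QB) = 83.50° ✗; |QB| = 23.40 ✓.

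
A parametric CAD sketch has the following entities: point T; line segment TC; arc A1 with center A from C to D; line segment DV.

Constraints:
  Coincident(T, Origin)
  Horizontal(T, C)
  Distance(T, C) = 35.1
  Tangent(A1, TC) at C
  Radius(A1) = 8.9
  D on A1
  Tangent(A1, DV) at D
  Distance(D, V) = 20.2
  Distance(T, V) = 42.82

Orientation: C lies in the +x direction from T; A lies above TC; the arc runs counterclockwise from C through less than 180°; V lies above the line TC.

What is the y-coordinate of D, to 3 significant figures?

14.2

T is at the origin; TC is horizontal with |TC| = 35.1 and C on the +x side, so C = (35.1, 0.00). Tangency of A1 to TC means the radius AC is perpendicular to TC, so A = C + (0, 8.9) = (35.1, 8.90). Since AD ⟂ DV (tangency), |AV| = √(8.9² + 20.2²) = 22.1 regardless of where D sits on A1. So V lies on both circle(T, 42.82) and circle(A, 22.1); the above-TC intersection is V = (30.1, 30.4). D is the foot of the tangent from V: D = (42.2, 14.2).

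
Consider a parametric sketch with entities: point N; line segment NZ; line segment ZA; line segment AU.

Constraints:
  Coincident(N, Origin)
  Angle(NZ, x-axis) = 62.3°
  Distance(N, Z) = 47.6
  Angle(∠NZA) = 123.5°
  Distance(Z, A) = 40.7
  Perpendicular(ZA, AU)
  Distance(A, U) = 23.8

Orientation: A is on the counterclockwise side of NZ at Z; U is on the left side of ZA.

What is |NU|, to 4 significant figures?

68.83

N is at the origin; NZ runs at 62.3° with length 47.6, so Z = 47.6·(cos 62.3°, sin 62.3°) = (22.13, 42.14). ∠NZA = 123.5°, so ZA runs at 62.3° + (180° − 123.5°) = 118.8° from the x-axis; with |ZA| = 40.7, A = Z + 40.7·(cos 118.8°, sin 118.8°) = (2.519, 77.81). ZA ⟂ AU; with |AU| = 23.8 on the left of ZA, U = A + 23.8·(-0.8763, -0.4818) = (-18.34, 66.34). Then |NU| = |U − N| = 68.83.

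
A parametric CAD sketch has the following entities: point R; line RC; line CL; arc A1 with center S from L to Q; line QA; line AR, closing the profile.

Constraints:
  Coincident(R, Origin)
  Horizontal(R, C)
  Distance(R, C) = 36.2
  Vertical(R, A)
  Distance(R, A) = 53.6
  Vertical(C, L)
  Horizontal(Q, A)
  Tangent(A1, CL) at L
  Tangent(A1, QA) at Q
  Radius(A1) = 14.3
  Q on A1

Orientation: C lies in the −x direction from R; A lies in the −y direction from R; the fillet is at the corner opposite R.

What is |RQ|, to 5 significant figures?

57.901

The virtual corner opposite R is at (-36.200, -53.600). Tangency of A1 to CL means the radius SL is perpendicular to CL and tangency of A1 to QA means the radius SQ is perpendicular to QA, with radius 14.3, so the center S sits 14.3 in from both sides at S = (-21.900, -39.300). That places the tangent points at L = (-36.200, -39.300) on CL and Q = (-21.900, -53.600) on QA. Then |RQ| = |Q − R| = 57.901.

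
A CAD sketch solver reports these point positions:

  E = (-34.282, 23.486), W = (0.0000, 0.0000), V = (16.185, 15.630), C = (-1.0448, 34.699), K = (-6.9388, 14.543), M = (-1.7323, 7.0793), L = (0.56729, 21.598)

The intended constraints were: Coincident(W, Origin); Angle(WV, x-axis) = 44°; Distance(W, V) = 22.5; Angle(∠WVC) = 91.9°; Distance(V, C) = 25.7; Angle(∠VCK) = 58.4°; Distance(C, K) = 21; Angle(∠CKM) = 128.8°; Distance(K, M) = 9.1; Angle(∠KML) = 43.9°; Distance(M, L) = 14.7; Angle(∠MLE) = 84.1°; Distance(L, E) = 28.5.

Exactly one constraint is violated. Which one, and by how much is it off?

Distance(L, E) = 28.5 — off by 6.40.

W = (0.00, 0.00) ✓; WV at 44.00° ✓; |WV| = 22.50 ✓; ∠WVC = 91.90° ✓; |VC| = 25.70 ✓; ∠VCK = 58.40° ✓; |CK| = 21.00 ✓; ∠CKM = 128.8° ✓; |KM| = 9.100 ✓; ∠KML = 43.90° ✓; |ML| = 14.70 ✓; ∠MLE = 84.10° ✓; |LE| = 34.90 ✗.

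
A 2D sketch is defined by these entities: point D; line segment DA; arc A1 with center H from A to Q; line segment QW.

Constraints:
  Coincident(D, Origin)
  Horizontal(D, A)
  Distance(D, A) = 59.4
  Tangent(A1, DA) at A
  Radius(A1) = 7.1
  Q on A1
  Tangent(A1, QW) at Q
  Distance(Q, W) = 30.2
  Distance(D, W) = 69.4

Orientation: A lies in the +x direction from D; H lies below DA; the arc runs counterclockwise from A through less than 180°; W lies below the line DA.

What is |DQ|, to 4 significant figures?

53.09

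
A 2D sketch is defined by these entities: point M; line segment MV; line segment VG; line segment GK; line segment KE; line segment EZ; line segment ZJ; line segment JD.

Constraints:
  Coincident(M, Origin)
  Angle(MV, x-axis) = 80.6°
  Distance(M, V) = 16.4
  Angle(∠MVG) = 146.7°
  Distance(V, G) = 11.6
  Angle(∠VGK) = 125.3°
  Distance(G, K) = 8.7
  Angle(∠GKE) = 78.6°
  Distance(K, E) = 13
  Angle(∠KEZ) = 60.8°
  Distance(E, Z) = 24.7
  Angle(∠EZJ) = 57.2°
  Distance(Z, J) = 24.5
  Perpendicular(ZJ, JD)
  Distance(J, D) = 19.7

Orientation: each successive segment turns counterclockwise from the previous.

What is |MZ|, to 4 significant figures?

29.67

M is at the origin; MV runs at 80.6° with length 16.4, so V = (2.679, 16.18). ∠MVG = 146.7° gives VG at 113.9° from the x-axis; with |VG| = 11.6, G = (-2.021, 26.79). ∠VGK = 125.3° gives GK at 168.6° from the x-axis; with |GK| = 8.7, K = (-10.55, 28.50). ∠GKE = 78.6° gives KE at -90.00° from the x-axis; with |KE| = 13.0, E = (-10.55, 15.50). ∠KEZ = 60.8° gives EZ at 29.20° from the x-axis; with |EZ| = 24.7, Z = (11.01, 27.55). Then |MZ| = |Z − M| = 29.67.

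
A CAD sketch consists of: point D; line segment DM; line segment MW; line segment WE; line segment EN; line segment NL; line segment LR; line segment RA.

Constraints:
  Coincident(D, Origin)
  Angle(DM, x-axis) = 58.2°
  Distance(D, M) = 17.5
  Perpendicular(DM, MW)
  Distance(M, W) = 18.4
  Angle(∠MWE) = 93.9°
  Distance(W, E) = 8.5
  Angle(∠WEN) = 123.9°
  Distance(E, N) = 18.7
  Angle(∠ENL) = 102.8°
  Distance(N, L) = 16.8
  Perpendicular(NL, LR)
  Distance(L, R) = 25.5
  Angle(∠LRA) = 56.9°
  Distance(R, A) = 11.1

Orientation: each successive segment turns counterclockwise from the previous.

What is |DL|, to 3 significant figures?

12.0

D is at the origin; DM runs at 58.2° with length 17.5, so M = (9.22, 14.9). DM is perpendicular to MW, so MW runs at 148°; with |MW| = 18.4, W = (-6.42, 24.6). ∠MWE = 93.9° gives WE at -126° from the x-axis; with |WE| = 8.5, E = (-11.4, 17.7). ∠WEN = 123.9° gives EN at -69.6° from the x-axis; with |EN| = 18.7, N = (-4.86, 0.139). ∠ENL = 102.8° gives NL at 7.60° from the x-axis; with |NL| = 16.8, L = (11.8, 2.36). Then |DL| = |L − D| = 12.0.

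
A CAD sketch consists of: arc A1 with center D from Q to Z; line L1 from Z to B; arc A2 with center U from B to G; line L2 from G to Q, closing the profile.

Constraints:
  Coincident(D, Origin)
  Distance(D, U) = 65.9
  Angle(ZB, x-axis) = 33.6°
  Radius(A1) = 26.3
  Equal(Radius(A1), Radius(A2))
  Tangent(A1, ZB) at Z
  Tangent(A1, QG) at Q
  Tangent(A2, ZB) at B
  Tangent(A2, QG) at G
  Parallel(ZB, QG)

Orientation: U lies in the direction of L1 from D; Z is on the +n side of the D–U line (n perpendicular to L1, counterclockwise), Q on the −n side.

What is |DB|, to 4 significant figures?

70.95

The slot axis is L1's direction at 33.6°, so u = (cos 33.6°, sin 33.6°) = (0.8329, 0.5534) and n = (−sin 33.6°, cos 33.6°) = (-0.5534, 0.8329). D is at the origin and U lies 65.9 along u from D, so U = 65.9·u = (54.89, 36.47). Tangency of A1 to both parallel lines with radius 26.3 puts Z and Q at D ± 26.3·n: Z = (-14.55, 21.91), Q = (14.55, -21.91). Equal radii place B and G the same way about U: B = U + 26.3·n = (40.34, 58.37), G = U − 26.3·n = (69.44, 14.56). Then |DB| = |B − D| = 70.95.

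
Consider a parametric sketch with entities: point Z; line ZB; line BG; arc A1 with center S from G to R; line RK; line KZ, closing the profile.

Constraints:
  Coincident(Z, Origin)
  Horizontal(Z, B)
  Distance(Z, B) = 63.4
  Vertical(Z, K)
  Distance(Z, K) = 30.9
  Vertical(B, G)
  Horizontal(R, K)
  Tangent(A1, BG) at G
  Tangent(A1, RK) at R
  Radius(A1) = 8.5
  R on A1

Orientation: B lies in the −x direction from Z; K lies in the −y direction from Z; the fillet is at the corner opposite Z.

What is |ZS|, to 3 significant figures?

59.3

Z is at the origin; ZB is horizontal with |ZB| = 63.4 and B on the −x side, so B = (-63.4, 0.00). ZK is vertical with |ZK| = 30.9 and K on the −y side, so K = (0.00, -30.9). The virtual corner opposite Z is at (-63.4, -30.9). A1 meets BG tangentially, so SG is at right angles to BG and since A1 is tangent to RK there, SR ⟂ RK, with radius 8.5, so the center S sits 8.5 in from both sides at S = (-54.9, -22.4). Then |ZS| = |S − Z| = 59.3.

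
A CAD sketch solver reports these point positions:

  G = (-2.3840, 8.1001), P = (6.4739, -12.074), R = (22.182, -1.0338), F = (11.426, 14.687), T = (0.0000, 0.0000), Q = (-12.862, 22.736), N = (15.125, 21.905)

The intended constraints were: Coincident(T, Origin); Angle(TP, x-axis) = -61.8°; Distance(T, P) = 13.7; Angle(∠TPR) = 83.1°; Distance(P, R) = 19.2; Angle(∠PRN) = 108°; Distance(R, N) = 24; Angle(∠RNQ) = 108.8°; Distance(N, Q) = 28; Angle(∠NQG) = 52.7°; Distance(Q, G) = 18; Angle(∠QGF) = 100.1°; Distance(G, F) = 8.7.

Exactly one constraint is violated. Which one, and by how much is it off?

Distance(G, F) = 8.7 — off by 6.60.

T = (0.00, 0.00) ✓; TP at -61.80° ✓; |TP| = 13.70 ✓; ∠TPR = 83.10° ✓; |PR| = 19.20 ✓; ∠PRN = 108.0° ✓; |RN| = 24.00 ✓; ∠RNQ = 108.8° ✓; |NQ| = 28.00 ✓; ∠NQG = 52.70° ✓; |QG| = 18.00 ✓; ∠QGF = 100.1° ✓; |GF| = 15.30 ✗.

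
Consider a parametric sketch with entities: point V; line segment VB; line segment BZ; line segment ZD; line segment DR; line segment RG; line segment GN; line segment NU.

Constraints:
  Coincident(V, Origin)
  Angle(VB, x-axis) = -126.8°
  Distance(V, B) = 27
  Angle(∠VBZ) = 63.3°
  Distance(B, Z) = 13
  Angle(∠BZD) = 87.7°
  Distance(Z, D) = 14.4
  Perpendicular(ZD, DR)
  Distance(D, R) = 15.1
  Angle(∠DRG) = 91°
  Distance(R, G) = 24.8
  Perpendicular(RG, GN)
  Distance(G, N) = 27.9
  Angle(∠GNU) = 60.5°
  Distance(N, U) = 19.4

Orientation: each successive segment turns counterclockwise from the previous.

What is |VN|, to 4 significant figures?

37.10

V is at the origin; VB runs at -126.8° with length 27.0, so B = (-16.17, -21.62). ∠VBZ = 63.3° gives BZ at -10.10° from the x-axis; with |BZ| = 13.0, Z = (-3.375, -23.90). ∠BZD = 87.7° gives ZD at 82.20° from the x-axis; with |ZD| = 14.4, D = (-1.421, -9.633). ZD is perpendicular to DR, so DR runs at 172.2°; with |DR| = 15.1, R = (-16.38, -7.583). ∠DRG = 91.0° gives RG at -98.80° from the x-axis; with |RG| = 24.8, G = (-20.18, -32.09). RG is perpendicular to GN, so GN runs at -8.800°; with |GN| = 27.9, N = (7.396, -36.36). Then |VN| = |N − V| = 37.10.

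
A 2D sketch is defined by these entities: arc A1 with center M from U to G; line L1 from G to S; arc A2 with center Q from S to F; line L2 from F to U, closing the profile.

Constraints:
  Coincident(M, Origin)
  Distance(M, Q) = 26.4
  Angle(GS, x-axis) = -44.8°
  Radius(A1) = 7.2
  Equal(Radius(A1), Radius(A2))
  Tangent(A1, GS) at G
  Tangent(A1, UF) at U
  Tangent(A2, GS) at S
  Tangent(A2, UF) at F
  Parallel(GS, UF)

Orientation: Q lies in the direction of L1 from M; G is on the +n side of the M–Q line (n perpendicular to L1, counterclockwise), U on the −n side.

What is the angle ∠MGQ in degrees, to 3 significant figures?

74.7°

The slot axis is L1's direction at -44.8°, so u = (cos -44.8°, sin -44.8°) = (0.710, -0.705) and n = (−sin -44.8°, cos -44.8°) = (0.705, 0.710). M is at the origin and Q lies 26.4 along u from M, so Q = 26.4·u = (18.7, -18.6). Tangency of A1 to both parallel lines with radius 7.2 puts G and U at M ± 7.2·n: G = (5.07, 5.11), U = (-5.07, -5.11). Then cos ∠MGQ = GM·GQ / (|GM||GQ|), giving 74.7°.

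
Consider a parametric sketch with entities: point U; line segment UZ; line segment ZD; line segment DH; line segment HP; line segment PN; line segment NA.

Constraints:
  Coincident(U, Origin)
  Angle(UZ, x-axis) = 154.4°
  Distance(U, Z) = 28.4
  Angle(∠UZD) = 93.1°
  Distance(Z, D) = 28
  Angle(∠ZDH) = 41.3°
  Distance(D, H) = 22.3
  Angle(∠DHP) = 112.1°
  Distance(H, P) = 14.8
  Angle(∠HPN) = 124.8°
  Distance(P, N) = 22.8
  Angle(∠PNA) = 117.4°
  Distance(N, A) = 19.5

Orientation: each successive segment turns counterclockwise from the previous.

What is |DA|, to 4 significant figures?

31.13

U is at the origin; UZ runs at 154.4° with length 28.4, so Z = (-25.61, 12.27). ∠UZD = 93.1° gives ZD at -118.7° from the x-axis; with |ZD| = 28.0, D = (-39.06, -12.29). ∠ZDH = 41.3° gives DH at 20.00° from the x-axis; with |DH| = 22.3, H = (-18.10, -4.662). ∠DHP = 112.1° gives HP at 87.90° from the x-axis; with |HP| = 14.8, P = (-17.56, 10.13). ∠HPN = 124.8° gives PN at 143.1° from the x-axis; with |PN| = 22.8, N = (-35.79, 23.82). ∠PNA = 117.4° gives NA at -154.3° from the x-axis; with |NA| = 19.5, A = (-53.36, 15.36). Then |DA| = |A − D| = 31.13.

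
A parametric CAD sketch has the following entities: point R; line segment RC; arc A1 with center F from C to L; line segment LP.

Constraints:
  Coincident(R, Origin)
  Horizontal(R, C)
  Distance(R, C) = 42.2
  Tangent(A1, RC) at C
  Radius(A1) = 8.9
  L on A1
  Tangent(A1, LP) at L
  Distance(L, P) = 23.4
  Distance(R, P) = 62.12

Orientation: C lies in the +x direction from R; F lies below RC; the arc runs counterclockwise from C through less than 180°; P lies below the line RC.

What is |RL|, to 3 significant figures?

39.5

R is at the origin; R and C share the same y with |RC| = 42.2 and C on the +x side, so C = (42.2, 0.00). A1 meets RC tangentially, so FC is at right angles to RC, so F = C + (0, -8.9) = (42.2, -8.90). Since FL ⟂ LP (tangency), |FP| = √(8.9² + 23.4²) = 25.0 regardless of where L sits on A1. So P lies on both circle(R, 62.12) and circle(F, 25.0); the below-RC intersection is P = (53.8, -31.1). L is the foot of the tangent from P: L = (36.3, -15.6).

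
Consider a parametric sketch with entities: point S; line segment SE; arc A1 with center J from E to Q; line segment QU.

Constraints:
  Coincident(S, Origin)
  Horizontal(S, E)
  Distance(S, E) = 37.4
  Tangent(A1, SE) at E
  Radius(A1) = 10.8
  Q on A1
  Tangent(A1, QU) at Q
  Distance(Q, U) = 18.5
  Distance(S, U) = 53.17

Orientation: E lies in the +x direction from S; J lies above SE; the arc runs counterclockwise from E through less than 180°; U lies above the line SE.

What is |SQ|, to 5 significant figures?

49.728

S is at the origin; SE is horizontal with |SE| = 37.4 and E on the +x side, so E = (37.400, 0.0000). Tangency of A1 to SE means the radius JE is perpendicular to SE, so J = E + (0, 10.8) = (37.400, 10.800). Since JQ ⟂ QU (tangency), |JU| = √(10.8² + 18.5²) = 21.422 regardless of where Q sits on A1. So U lies on both circle(S, 53.17) and circle(J, 21.422); the above-SE intersection is U = (42.816, 31.526). Q is the foot of the tangent from U: Q = (47.801, 13.710).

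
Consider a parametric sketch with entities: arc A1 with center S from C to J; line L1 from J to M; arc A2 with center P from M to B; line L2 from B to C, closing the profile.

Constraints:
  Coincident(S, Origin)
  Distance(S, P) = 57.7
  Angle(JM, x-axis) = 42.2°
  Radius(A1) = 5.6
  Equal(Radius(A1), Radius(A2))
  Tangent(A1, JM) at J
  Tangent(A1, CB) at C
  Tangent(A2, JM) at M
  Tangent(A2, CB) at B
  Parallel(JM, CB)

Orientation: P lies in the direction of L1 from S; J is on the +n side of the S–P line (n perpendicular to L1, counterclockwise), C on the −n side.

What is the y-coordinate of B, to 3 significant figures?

34.6

Tangency of A1 to both parallel lines with radius 5.6 puts J and C at S ± 5.6·n: J = (-3.76, 4.15), C = (3.76, -4.15). Equal radii place M and B the same way about P: M = P + 5.6·n = (39.0, 42.9), B = P − 5.6·n = (46.5, 34.6). So B.y = 34.6.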